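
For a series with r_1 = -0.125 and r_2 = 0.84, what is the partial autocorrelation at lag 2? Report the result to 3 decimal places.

φ_{22} = (r_2 − r_1²) / (1 − r_1²)
r_1² = (-0.125)² = 0.015625
Numerator = 0.84 − 0.0156 = 0.8244; denominator = 1 − 0.0156 = 0.9844
φ_{22} = 0.8244 / 0.9844 = 0.837

0.837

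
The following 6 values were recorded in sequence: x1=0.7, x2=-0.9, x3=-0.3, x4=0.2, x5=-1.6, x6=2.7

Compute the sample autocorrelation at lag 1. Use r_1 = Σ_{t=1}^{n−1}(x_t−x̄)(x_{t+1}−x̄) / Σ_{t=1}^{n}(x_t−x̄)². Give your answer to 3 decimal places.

-0.423

Mean x̄ = (0.7 − 0.9 − 0.3 + 0.2 − 1.6 + 2.7)/6 = 0.1333
Σ(x_t−x̄)(x_{t+1}−x̄) = (-0.5856) + (0.4478) + (-0.0289) + (-0.1156) + (-4.4489) = -4.7311
Denominator Σ(x_t−x̄)² = 11.1733
r_1 = -4.7311 / 11.1733 = -0.423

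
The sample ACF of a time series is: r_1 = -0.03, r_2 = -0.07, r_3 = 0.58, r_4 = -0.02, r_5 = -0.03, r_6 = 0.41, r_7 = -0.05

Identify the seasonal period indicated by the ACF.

3

The largest autocorrelation is r_3 = 0.58, with a weaker echo at lag 6 (0.41); the remaining lags stay at or below -0.02.
The dominant spike at lag 3 indicates a seasonal period of 3.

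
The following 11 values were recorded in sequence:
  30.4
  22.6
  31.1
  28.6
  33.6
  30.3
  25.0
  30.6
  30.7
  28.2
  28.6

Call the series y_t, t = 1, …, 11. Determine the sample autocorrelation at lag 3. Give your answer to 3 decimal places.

-0.149

Mean ȳ = (30.4 + 22.6 + 31.1 + 28.6 + 33.6 + 30.3 + 25.0 + 30.6 + 30.7 + 28.2 + 28.6)/11 = 29.0636
Numerator Σ_{t=1}^{8}(y_t−ȳ)(y_{t+3}−ȳ) = -13.7494
Denominator Σ(y_t−ȳ)² = 92.5455
r_3 = -13.7494 / 92.5455 = -0.149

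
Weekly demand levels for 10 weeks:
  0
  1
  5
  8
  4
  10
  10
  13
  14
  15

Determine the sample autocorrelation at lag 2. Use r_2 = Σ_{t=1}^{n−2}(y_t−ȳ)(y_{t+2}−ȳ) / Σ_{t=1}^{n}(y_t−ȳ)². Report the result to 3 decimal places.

Mean ȳ = (0 + 1 + 5 + 8 + 4 + 10 + 10 + 13 + 14 + 15)/10 = 8.0000
Numerator Σ_{t=1}^{8}(y_t−ȳ)(y_{t+2}−ȳ) = 85.0000
Denominator Σ(y_t−ȳ)² = 256.0000
r_2 = 85.0000 / 256.0000 = 0.332

0.332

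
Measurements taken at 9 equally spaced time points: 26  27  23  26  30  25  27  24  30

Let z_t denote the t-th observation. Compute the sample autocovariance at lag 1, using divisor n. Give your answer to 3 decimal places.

-2.022

Mean z̄ = (26 + 27 + 23 + 26 + 30 + 25 + 27 + 24 + 30)/9 = 26.4444
Σ_{t=1}^{8}(z_t−z̄)(z_{t+1}−z̄) = -18.1975
γ_1 = -18.1975 / 9 = -2.022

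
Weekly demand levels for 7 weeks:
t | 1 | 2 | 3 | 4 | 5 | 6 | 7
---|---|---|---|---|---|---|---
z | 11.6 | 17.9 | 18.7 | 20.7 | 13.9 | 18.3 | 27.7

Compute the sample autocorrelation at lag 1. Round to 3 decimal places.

-0.043

Mean z̄ = (11.6 + 17.9 + 18.7 + 20.7 + 13.9 + 18.3 + 27.7)/7 = 18.4000
Σ(z_t−z̄)(z_{t+1}−z̄) = (3.4000) + (-0.1500) + (0.6900) + (-10.3500) + (0.4500) + (-0.9300) = -6.8900
Denominator Σ(z_t−z̄)² = 158.6200
r_1 = -6.8900 / 158.6200 = -0.043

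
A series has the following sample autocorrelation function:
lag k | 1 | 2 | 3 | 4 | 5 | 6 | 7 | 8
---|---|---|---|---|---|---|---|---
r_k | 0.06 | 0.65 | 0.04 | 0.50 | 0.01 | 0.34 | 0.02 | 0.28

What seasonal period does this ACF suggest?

The largest autocorrelation is r_2 = 0.65, with weaker echoes at lags 4 (0.50), 6 (0.34) and 8 (0.28); the remaining lags stay at or below 0.06.
The dominant spike at lag 2 indicates a seasonal period of 2.

2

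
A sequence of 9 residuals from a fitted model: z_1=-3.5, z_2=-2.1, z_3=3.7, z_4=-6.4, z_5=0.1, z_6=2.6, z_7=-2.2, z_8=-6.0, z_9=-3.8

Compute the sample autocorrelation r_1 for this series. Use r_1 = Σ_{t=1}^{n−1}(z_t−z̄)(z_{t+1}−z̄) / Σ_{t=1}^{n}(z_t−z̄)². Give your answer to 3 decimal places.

Mean z̄ = (-3.5 − 2.1 + 3.7 − 6.4 + 0.1 + 2.6 − 2.2 − 6.0 − 3.8)/9 = -1.9556
Numerator Σ_{t=1}^{8}(z_t−z̄)(z_{t+1}−z̄) = -18.1664
Denominator Σ(z_t−z̄)² = 98.9422
r_1 = -18.1664 / 98.9422 = -0.184

-0.184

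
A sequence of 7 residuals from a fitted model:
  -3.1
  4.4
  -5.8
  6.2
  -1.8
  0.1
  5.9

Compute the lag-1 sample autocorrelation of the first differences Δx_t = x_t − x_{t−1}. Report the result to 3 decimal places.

-0.752

First differences Δx: 7.5, -10.2, 12.0, -8.0, 1.9, 5.8
Mean of differences = 1.5000
Numerator Σ(Δx_t−Δx̄)(Δx_{t+1}−Δx̄) = -294.8800
Denominator Σ(Δx_t−Δx̄)² = 392.0400
r_1(Δx) = -294.8800 / 392.0400 = -0.752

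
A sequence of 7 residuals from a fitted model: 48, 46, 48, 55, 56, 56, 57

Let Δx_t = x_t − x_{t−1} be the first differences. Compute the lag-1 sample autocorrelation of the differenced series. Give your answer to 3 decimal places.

First differences Δx: -2, 2, 7, 1, 0, 1
Mean of differences = 1.5000
Numerator Σ(Δx_t−Δx̄)(Δx_{t+1}−Δx̄) = -0.2500
Denominator Σ(Δx_t−Δx̄)² = 45.5000
r_1(Δx) = -0.2500 / 45.5000 = -0.005

-0.005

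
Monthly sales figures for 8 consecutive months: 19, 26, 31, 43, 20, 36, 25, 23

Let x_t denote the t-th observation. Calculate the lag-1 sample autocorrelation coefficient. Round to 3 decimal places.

-0.279

Mean x̄ = (19 + 26 + 31 + 43 + 20 + 36 + 25 + 23)/8 = 27.8750
Deviations from mean: -8.8750, -1.8750, 3.1250, 15.1250, -7.8750, 8.1250, -2.8750, -4.8750
Numerator Σ_{t=1}^{7}(x_t−x̄)(x_{t+1}−x̄) = -134.3906
Denominator Σ(x_t−x̄)² = 480.8750
r_1 = -134.3906 / 480.8750 = -0.279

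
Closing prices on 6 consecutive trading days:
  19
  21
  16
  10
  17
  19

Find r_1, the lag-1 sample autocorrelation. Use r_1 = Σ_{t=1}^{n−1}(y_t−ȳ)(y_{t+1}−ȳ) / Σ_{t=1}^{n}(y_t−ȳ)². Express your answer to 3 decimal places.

0.149

Mean ȳ = (19 + 21 + 16 + 10 + 17 + 19)/6 = 17.0000
Deviations from mean: 2.0000, 4.0000, -1.0000, -7.0000, 0.0000, 2.0000
Numerator Σ_{t=1}^{5}(y_t−ȳ)(y_{t+1}−ȳ) = 11.0000
Denominator Σ(y_t−ȳ)² = 74.0000
r_1 = 11.0000 / 74.0000 = 0.149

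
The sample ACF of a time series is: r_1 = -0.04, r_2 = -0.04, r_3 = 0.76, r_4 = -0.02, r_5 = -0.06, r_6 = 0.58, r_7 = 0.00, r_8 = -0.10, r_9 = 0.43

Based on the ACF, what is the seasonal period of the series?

The largest autocorrelation is r_3 = 0.76, with weaker echoes at lags 6 (0.58) and 9 (0.43); the remaining lags stay at or below 0.00.
The dominant spike at lag 3 indicates a seasonal period of 3.

3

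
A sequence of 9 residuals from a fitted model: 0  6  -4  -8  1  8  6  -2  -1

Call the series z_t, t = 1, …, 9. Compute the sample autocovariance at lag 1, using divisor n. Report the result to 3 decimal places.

4.543

Mean z̄ = (0 + 6 − 4 − 8 + 1 + 8 + 6 − 2 − 1)/9 = 0.6667
Σ_{t=1}^{8}(z_t−z̄)(z_{t+1}−z̄) = 40.8889
γ_1 = 40.8889 / 9 = 4.543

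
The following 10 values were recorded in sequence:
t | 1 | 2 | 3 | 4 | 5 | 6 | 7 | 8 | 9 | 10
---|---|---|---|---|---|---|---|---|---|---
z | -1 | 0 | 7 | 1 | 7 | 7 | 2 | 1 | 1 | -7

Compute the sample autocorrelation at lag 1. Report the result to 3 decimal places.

Mean z̄ = (-1 + 0 + 7 + 1 + 7 + 7 + 2 + 1 + 1 − 7)/10 = 1.8000
Numerator Σ_{t=1}^{9}(z_t−z̄)(z_{t+1}−z̄) = 22.9600
Denominator Σ(z_t−z̄)² = 171.6000
r_1 = 22.9600 / 171.6000 = 0.134

0.134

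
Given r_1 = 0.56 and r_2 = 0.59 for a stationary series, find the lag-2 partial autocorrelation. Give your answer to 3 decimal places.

φ_{22} = (r_2 − r_1²) / (1 − r_1²)
r_1² = (0.56)² = 0.3136
Numerator = 0.59 − 0.3136 = 0.2764; denominator = 1 − 0.3136 = 0.6864
φ_{22} = 0.2764 / 0.6864 = 0.403

0.403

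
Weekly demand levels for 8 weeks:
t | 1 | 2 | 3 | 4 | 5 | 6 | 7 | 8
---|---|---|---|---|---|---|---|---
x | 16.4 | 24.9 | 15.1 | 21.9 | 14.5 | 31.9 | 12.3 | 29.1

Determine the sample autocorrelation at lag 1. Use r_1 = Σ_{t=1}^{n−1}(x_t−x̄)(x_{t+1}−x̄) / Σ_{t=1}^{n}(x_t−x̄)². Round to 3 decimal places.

-0.775

Mean x̄ = (16.4 + 24.9 + 15.1 + 21.9 + 14.5 + 31.9 + 12.3 + 29.1)/8 = 20.7625
Deviations from mean: -4.3625, 4.1375, -5.6625, 1.1375, -6.2625, 11.1375, -8.4625, 8.3375
Σ(x_t−x̄)(x_{t+1}−x̄) = (-18.0498) + (-23.4286) + (-6.4411) + (-7.1236) + (-69.7486) + (-94.2511) + (-70.5561) = -289.5989
Denominator Σ(x_t−x̄)² = 373.8988
r_1 = -289.5989 / 373.8988 = -0.775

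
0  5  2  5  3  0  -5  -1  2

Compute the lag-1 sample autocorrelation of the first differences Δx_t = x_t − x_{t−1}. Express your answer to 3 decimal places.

First differences Δx: 5, -3, 3, -2, -3, -5, 4, 3
Mean of differences = 0.2500
Numerator Σ(Δx_t−Δx̄)(Δx_{t+1}−Δx̄) = -15.5625
Denominator Σ(Δx_t−Δx̄)² = 105.5000
r_1(Δx) = -15.5625 / 105.5000 = -0.148

-0.148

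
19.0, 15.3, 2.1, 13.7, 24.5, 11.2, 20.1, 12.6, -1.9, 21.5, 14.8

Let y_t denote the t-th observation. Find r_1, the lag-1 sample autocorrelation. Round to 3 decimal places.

Mean ȳ = (19.0 + 15.3 + 2.1 + 13.7 + 24.5 + 11.2 + 20.1 + 12.6 − 1.9 + 21.5 + 14.8)/11 = 13.9000
Numerator Σ_{t=1}^{10}(y_t−ȳ)(y_{t+1}−ȳ) = -155.2600
Denominator Σ(y_t−ȳ)² = 635.2400
r_1 = -155.2600 / 635.2400 = -0.244

-0.244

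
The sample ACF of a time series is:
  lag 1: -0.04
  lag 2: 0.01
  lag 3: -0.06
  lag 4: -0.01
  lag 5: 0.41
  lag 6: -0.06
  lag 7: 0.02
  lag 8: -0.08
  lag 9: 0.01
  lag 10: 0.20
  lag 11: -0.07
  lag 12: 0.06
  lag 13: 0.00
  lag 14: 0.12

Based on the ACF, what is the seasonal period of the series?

The largest autocorrelation is r_5 = 0.41, with a weaker echo at lag 10 (0.20); the remaining lags stay at or below 0.12.
The dominant spike at lag 5 indicates a seasonal period of 5.

5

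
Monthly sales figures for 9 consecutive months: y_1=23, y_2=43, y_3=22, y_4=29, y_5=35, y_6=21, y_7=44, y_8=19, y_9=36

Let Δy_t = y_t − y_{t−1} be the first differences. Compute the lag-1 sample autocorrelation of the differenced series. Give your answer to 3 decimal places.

First differences Δy: 20, -21, 7, 6, -14, 23, -25, 17
Mean of differences = 1.6250
Numerator Σ(Δy_t−Δȳ)(Δy_{t+1}−Δȳ) = -1894.6406
Denominator Σ(Δy_t−Δȳ)² = 2543.8750
r_1(Δy) = -1894.6406 / 2543.8750 = -0.745

-0.745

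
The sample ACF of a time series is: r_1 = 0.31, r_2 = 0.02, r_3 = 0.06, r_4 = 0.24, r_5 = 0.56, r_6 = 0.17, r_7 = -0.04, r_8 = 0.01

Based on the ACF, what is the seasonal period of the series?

The largest autocorrelation is r_5 = 0.56; the remaining lags stay at or below 0.31. The elevated value at lag 1 (0.31), dropping to 0.02 at lag 2, reflects decaying short-term dependence rather than seasonality.
The dominant spike at lag 5 indicates a seasonal period of 5.

5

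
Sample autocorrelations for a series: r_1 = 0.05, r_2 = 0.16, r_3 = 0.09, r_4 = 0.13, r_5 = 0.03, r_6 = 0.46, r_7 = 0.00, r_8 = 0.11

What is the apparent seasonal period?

The largest autocorrelation is r_6 = 0.46; the remaining lags stay at or below 0.16.
The dominant spike at lag 6 indicates a seasonal period of 6.

6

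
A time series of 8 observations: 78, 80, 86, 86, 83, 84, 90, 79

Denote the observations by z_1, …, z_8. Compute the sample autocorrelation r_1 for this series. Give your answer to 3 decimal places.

Mean z̄ = (78 + 80 + 86 + 86 + 83 + 84 + 90 + 79)/8 = 83.2500
Deviations from mean: -5.2500, -3.2500, 2.7500, 2.7500, -0.2500, 0.7500, 6.7500, -4.2500
Σ(z_t−z̄)(z_{t+1}−z̄) = (17.0625) + (-8.9375) + (7.5625) + (-0.6875) + (-0.1875) + (5.0625) + (-28.6875) = -8.8125
Denominator Σ(z_t−z̄)² = 117.5000
r_1 = -8.8125 / 117.5000 = -0.075

-0.075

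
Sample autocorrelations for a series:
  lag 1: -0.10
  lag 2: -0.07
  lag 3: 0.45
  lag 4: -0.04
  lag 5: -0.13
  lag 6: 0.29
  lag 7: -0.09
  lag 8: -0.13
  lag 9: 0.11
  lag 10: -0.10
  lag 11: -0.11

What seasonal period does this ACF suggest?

The largest autocorrelation is r_3 = 0.45, with a weaker echo at lag 6 (0.29); the remaining lags stay at or below 0.11.
The dominant spike at lag 3 indicates a seasonal period of 3.

3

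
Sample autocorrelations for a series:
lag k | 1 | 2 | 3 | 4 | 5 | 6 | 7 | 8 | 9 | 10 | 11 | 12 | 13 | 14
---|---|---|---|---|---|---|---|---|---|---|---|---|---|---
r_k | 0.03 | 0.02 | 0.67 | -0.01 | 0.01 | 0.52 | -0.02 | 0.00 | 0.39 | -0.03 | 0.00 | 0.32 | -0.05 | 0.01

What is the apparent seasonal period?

3

The largest autocorrelation is r_3 = 0.67, with weaker echoes at lags 6 (0.52), 9 (0.39) and 12 (0.32); the remaining lags stay at or below 0.03.
The dominant spike at lag 3 indicates a seasonal period of 3.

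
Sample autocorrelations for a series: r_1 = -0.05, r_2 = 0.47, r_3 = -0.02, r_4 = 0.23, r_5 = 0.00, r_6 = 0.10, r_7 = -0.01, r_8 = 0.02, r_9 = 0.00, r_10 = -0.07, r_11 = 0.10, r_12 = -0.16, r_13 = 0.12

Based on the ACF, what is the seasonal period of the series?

The largest autocorrelation is r_2 = 0.47, with a weaker echo at lag 4 (0.23); the remaining lags stay at or below 0.12.
The dominant spike at lag 2 indicates a seasonal period of 2.

2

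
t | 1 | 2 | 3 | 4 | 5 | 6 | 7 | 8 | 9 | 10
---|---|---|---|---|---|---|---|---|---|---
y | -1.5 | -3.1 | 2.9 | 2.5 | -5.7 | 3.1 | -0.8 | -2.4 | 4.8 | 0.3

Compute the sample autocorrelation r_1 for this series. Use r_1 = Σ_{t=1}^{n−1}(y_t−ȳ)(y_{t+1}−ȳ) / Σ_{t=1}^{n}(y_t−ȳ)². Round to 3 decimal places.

Mean ȳ = (-1.5 − 3.1 + 2.9 + 2.5 − 5.7 + 3.1 − 0.8 − 2.4 + 4.8 + 0.3)/10 = 0.0100
Numerator Σ_{t=1}^{9}(y_t−ȳ)(y_{t+1}−ȳ) = -39.6631
Denominator Σ(y_t−ȳ)² = 98.1490
r_1 = -39.6631 / 98.1490 = -0.404

-0.404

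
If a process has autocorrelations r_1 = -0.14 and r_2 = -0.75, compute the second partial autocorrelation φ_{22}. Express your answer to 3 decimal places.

-0.785

φ_{22} = (r_2 − r_1²) / (1 − r_1²)
r_1² = (-0.14)² = 0.0196
Numerator = -0.75 − 0.0196 = -0.7696; denominator = 1 − 0.0196 = 0.9804
φ_{22} = -0.7696 / 0.9804 = -0.785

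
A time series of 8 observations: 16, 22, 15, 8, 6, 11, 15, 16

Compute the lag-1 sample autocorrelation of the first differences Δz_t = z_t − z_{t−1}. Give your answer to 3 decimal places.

First differences Δz: 6, -7, -7, -2, 5, 4, 1
Mean of differences = 0.0000
Numerator Σ(Δz_t−Δz̄)(Δz_{t+1}−Δz̄) = 35.0000
Denominator Σ(Δz_t−Δz̄)² = 180.0000
r_1(Δz) = 35.0000 / 180.0000 = 0.194

0.194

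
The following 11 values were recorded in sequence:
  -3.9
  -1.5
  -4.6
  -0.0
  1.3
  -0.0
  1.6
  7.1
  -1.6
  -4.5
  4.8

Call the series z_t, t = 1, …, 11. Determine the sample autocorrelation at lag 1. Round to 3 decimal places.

Mean z̄ = (-3.9 − 1.5 − 4.6 − 0.0 + 1.3 − 0.0 + 1.6 + 7.1 − 1.6 − 4.5 + 4.8)/11 = -0.1182
Numerator Σ_{t=1}^{10}(z_t−z̄)(z_{t+1}−z̄) = -1.9240
Denominator Σ(z_t−z̄)² = 138.9764
r_1 = -1.9240 / 138.9764 = -0.014

-0.014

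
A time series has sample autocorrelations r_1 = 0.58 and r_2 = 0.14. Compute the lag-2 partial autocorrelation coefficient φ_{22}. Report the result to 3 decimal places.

φ_{22} = (r_2 − r_1²) / (1 − r_1²)
r_1² = (0.58)² = 0.3364
Numerator = 0.14 − 0.3364 = -0.1964; denominator = 1 − 0.3364 = 0.6636
φ_{22} = -0.1964 / 0.6636 = -0.296

-0.296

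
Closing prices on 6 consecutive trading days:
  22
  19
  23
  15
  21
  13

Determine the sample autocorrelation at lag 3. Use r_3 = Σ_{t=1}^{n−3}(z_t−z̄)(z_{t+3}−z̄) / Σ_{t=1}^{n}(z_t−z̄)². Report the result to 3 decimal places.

Mean z̄ = (22 + 19 + 23 + 15 + 21 + 13)/6 = 18.8333
Deviations from mean: 3.1667, 0.1667, 4.1667, -3.8333, 2.1667, -5.8333
Σ(z_t−z̄)(z_{t+3}−z̄) = (-12.1389) + (0.3611) + (-24.3056) = -36.0833
Denominator Σ(z_t−z̄)² = 80.8333
r_3 = -36.0833 / 80.8333 = -0.446

-0.446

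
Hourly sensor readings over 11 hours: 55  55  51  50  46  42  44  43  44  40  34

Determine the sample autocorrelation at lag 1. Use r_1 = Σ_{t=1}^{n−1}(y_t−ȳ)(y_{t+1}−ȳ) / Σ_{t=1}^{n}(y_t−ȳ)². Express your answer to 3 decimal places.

Mean ȳ = (55 + 55 + 51 + 50 + 46 + 42 + 44 + 43 + 44 + 40 + 34)/11 = 45.8182
Numerator Σ_{t=1}^{10}(y_t−ȳ)(y_{t+1}−ȳ) = 250.1488
Denominator Σ(y_t−ȳ)² = 415.6364
r_1 = 250.1488 / 415.6364 = 0.602

0.602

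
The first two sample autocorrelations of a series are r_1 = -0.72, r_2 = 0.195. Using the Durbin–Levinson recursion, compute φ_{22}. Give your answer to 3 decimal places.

φ_{22} = (r_2 − r_1²) / (1 − r_1²)
r_1² = (-0.72)² = 0.5184
Numerator = 0.195 − 0.5184 = -0.3234; denominator = 1 − 0.5184 = 0.4816
φ_{22} = -0.3234 / 0.4816 = -0.672

-0.672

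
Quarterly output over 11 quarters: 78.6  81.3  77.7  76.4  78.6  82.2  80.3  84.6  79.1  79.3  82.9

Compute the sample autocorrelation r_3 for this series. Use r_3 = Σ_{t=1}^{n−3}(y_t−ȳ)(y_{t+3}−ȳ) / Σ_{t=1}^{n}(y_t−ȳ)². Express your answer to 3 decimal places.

Mean ȳ = (78.6 + 81.3 + 77.7 + 76.4 + 78.6 + 82.2 + 80.3 + 84.6 + 79.1 + 79.3 + 82.9)/11 = 80.0909
Numerator Σ_{t=1}^{8}(y_t−ȳ)(y_{t+3}−ȳ) = 1.5743
Denominator Σ(y_t−ȳ)² = 59.5691
r_3 = 1.5743 / 59.5691 = 0.026

0.026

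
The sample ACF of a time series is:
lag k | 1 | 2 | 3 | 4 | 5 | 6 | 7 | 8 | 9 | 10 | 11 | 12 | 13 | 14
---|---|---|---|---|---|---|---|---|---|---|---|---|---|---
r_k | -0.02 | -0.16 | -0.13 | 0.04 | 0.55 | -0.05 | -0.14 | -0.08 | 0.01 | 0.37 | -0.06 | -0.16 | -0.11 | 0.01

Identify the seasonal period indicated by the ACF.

The largest autocorrelation is r_5 = 0.55, with a weaker echo at lag 10 (0.37); the remaining lags stay at or below 0.04.
The dominant spike at lag 5 indicates a seasonal period of 5.

5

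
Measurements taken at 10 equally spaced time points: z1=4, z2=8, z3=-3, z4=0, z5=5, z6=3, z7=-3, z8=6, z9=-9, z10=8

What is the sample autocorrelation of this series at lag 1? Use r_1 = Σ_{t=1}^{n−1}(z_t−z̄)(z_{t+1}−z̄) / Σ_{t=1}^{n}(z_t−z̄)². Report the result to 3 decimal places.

Mean z̄ = (4 + 8 − 3 + 0 + 5 + 3 − 3 + 6 − 9 + 8)/10 = 1.9000
Numerator Σ_{t=1}^{9}(z_t−z̄)(z_{t+1}−z̄) = -146.9100
Denominator Σ(z_t−z̄)² = 276.9000
r_1 = -146.9100 / 276.9000 = -0.531

-0.531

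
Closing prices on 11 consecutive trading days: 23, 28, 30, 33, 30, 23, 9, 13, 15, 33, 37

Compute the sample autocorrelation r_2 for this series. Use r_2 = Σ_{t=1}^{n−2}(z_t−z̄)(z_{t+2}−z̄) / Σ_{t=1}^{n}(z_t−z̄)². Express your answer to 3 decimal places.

Mean z̄ = (23 + 28 + 30 + 33 + 30 + 23 + 9 + 13 + 15 + 33 + 37)/11 = 24.9091
Numerator Σ_{t=1}^{9}(z_t−z̄)(z_{t+2}−z̄) = -91.0165
Denominator Σ(z_t−z̄)² = 838.9091
r_2 = -91.0165 / 838.9091 = -0.108

-0.108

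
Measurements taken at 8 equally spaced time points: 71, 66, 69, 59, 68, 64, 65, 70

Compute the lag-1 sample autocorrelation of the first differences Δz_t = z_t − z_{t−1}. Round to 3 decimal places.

First differences Δz: -5, 3, -10, 9, -4, 1, 5
Mean of differences = -0.1429
Numerator Σ(Δz_t−Δz̄)(Δz_{t+1}−Δz̄) = -170.1633
Denominator Σ(Δz_t−Δz̄)² = 256.8571
r_1(Δz) = -170.1633 / 256.8571 = -0.662

-0.662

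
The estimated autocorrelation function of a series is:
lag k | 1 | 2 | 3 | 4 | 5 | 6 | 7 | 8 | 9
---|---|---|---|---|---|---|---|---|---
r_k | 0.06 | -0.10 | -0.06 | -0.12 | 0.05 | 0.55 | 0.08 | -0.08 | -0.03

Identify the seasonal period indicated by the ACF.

The largest autocorrelation is r_6 = 0.55; the remaining lags stay at or below 0.08.
The dominant spike at lag 6 indicates a seasonal period of 6.

6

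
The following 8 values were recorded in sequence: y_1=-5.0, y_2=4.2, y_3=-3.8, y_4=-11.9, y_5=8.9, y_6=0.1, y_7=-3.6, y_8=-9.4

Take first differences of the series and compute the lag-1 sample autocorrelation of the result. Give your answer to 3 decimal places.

-0.405

First differences Δy: 9.2, -8.0, -8.1, 20.8, -8.8, -3.7, -5.8
Mean of differences = -0.6286
Numerator Σ(Δy_t−Δȳ)(Δy_{t+1}−Δȳ) = -311.5980
Denominator Σ(Δy_t−Δȳ)² = 768.8943
r_1(Δy) = -311.5980 / 768.8943 = -0.405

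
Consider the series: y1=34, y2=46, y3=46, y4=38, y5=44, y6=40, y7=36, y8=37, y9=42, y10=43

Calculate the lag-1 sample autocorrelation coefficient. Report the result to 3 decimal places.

Mean ȳ = (34 + 46 + 46 + 38 + 44 + 40 + 36 + 37 + 42 + 43)/10 = 40.6000
Numerator Σ_{t=1}^{9}(y_t−ȳ)(y_{t+1}−ȳ) = -13.7600
Denominator Σ(y_t−ȳ)² = 162.4000
r_1 = -13.7600 / 162.4000 = -0.085

-0.085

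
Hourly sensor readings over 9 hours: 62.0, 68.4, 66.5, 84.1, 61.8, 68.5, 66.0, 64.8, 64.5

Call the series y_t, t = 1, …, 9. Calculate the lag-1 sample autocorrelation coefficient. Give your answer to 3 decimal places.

-0.310

Mean ȳ = (62.0 + 68.4 + 66.5 + 84.1 + 61.8 + 68.5 + 66.0 + 64.8 + 64.5)/9 = 67.4000
Numerator Σ_{t=1}^{8}(y_t−ȳ)(y_{t+1}−ȳ) = -111.3700
Denominator Σ(y_t−ȳ)² = 359.5600
r_1 = -111.3700 / 359.5600 = -0.310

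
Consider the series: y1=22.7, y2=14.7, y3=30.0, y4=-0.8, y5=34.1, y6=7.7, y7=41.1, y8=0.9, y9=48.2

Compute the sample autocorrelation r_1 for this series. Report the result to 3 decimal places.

-0.773

Mean ȳ = (22.7 + 14.7 + 30.0 − 0.8 + 34.1 + 7.7 + 41.1 + 0.9 + 48.2)/9 = 22.0667
Numerator Σ_{t=1}^{8}(y_t−ȳ)(y_{t+1}−ȳ) = -1922.0311
Denominator Σ(y_t−ȳ)² = 2484.9400
r_1 = -1922.0311 / 2484.9400 = -0.773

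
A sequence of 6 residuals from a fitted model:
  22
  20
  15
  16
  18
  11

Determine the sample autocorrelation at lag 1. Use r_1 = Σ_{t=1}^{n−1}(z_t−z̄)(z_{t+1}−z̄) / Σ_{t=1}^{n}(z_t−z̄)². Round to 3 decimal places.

Mean z̄ = (22 + 20 + 15 + 16 + 18 + 11)/6 = 17.0000
Numerator Σ_{t=1}^{5}(z_t−z̄)(z_{t+1}−z̄) = 4.0000
Denominator Σ(z_t−z̄)² = 76.0000
r_1 = 4.0000 / 76.0000 = 0.053

0.053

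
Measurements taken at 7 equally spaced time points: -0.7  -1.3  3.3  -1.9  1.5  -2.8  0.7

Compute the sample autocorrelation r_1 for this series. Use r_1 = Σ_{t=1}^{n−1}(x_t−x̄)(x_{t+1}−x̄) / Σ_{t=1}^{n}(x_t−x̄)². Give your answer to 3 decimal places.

-0.698

Mean x̄ = (-0.7 − 1.3 + 3.3 − 1.9 + 1.5 − 2.8 + 0.7)/7 = -0.1714
Deviations from mean: -0.5286, -1.1286, 3.4714, -1.7286, 1.6714, -2.6286, 0.8714
Numerator Σ_{t=1}^{6}(x_t−x̄)(x_{t+1}−x̄) = -18.8951
Denominator Σ(x_t−x̄)² = 27.0543
r_1 = -18.8951 / 27.0543 = -0.698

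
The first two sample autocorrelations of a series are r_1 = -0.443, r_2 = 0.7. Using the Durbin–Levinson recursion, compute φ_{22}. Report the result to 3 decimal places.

0.627

φ_{22} = (r_2 − r_1²) / (1 − r_1²)
r_1² = (-0.443)² = 0.196249
Numerator = 0.7 − 0.1962 = 0.5038; denominator = 1 − 0.1962 = 0.8038
φ_{22} = 0.5038 / 0.8038 = 0.627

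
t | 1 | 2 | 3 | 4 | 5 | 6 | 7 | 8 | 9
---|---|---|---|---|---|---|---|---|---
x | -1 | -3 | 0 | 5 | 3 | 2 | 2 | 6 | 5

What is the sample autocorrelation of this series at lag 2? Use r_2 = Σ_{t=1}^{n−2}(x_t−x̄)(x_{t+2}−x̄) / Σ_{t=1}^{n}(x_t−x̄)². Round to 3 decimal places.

-0.154

Mean x̄ = (-1 − 3 + 0 + 5 + 3 + 2 + 2 + 6 + 5)/9 = 2.1111
Numerator Σ_{t=1}^{7}(x_t−x̄)(x_{t+2}−x̄) = -11.2469
Denominator Σ(x_t−x̄)² = 72.8889
r_2 = -11.2469 / 72.8889 = -0.154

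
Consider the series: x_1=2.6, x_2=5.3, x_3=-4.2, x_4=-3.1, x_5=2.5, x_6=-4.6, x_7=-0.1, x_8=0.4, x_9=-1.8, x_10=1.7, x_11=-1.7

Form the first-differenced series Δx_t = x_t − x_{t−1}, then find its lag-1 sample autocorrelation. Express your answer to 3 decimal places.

-0.535

First differences Δx: 2.7, -9.5, 1.1, 5.6, -7.1, 4.5, 0.5, -2.2, 3.5, -3.4
Mean of differences = -0.4300
Numerator Σ(Δx_t−Δx̄)(Δx_{t+1}−Δx̄) = -121.8329
Denominator Σ(Δx_t−Δx̄)² = 227.8210
r_1(Δx) = -121.8329 / 227.8210 = -0.535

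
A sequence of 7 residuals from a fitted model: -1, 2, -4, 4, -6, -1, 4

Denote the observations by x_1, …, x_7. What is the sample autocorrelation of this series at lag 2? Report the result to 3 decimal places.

Mean x̄ = (-1 + 2 − 4 + 4 − 6 − 1 + 4)/7 = -0.2857
Deviations from mean: -0.7143, 2.2857, -3.7143, 4.2857, -5.7143, -0.7143, 4.2857
Σ(x_t−x̄)(x_{t+2}−x̄) = (2.6531) + (9.7959) + (21.2245) + (-3.0612) + (-24.4898) = 6.1224
Denominator Σ(x_t−x̄)² = 89.4286
r_2 = 6.1224 / 89.4286 = 0.068

0.068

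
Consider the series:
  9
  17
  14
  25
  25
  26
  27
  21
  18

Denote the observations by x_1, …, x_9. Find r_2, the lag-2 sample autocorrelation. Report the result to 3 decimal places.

0.243

Mean x̄ = (9 + 17 + 14 + 25 + 25 + 26 + 27 + 21 + 18)/9 = 20.2222
Σ(x_t−x̄)(x_{t+2}−x̄) = (69.8272) + (-15.3951) + (-29.7284) + (27.6049) + (32.3827) + (4.4938) + (-15.0617) = 74.1235
Denominator Σ(x_t−x̄)² = 305.5556
r_2 = 74.1235 / 305.5556 = 0.243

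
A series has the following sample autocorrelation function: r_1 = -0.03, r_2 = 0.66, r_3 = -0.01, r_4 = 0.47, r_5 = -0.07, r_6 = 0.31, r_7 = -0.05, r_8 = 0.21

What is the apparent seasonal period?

2

The largest autocorrelation is r_2 = 0.66, with weaker echoes at lags 4 (0.47), 6 (0.31) and 8 (0.21); the remaining lags stay at or below -0.01.
The dominant spike at lag 2 indicates a seasonal period of 2.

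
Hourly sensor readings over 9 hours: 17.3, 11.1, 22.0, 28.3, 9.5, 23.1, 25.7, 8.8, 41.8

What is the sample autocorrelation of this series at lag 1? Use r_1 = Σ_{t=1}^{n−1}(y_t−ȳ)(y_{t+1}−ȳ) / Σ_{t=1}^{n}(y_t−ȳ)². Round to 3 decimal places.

-0.417

Mean ȳ = (17.3 + 11.1 + 22.0 + 28.3 + 9.5 + 23.1 + 25.7 + 8.8 + 41.8)/9 = 20.8444
Numerator Σ_{t=1}^{8}(y_t−ȳ)(y_{t+1}−ȳ) = -378.2020
Denominator Σ(y_t−ȳ)² = 906.0022
r_1 = -378.2020 / 906.0022 = -0.417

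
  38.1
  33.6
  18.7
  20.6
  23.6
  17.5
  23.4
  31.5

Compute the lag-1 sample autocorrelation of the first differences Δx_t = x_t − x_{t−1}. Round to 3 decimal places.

0.071

First differences Δx: -4.5, -14.9, 1.9, 3.0, -6.1, 5.9, 8.1
Mean of differences = -0.9429
Numerator Σ(Δx_t−Δx̄)(Δx_{t+1}−Δx̄) = 27.4339
Denominator Σ(Δx_t−Δx̄)² = 386.2771
r_1(Δx) = 27.4339 / 386.2771 = 0.071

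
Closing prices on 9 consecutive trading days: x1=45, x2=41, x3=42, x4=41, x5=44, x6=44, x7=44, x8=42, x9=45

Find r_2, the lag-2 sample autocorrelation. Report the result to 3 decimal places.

0.047

Mean x̄ = (45 + 41 + 42 + 41 + 44 + 44 + 44 + 42 + 45)/9 = 43.1111
Numerator Σ_{t=1}^{7}(x_t−x̄)(x_{t+2}−x̄) = 0.9753
Denominator Σ(x_t−x̄)² = 20.8889
r_2 = 0.9753 / 20.8889 = 0.047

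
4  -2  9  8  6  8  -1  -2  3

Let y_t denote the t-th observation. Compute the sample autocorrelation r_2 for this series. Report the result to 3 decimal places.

-0.151

Mean ȳ = (4 − 2 + 9 + 8 + 6 + 8 − 1 − 2 + 3)/9 = 3.6667
Σ(y_t−ȳ)(y_{t+2}−ȳ) = (1.7778) + (-24.5556) + (12.4444) + (18.7778) + (-10.8889) + (-24.5556) + (3.1111) = -23.8889
Denominator Σ(y_t−ȳ)² = 158.0000
r_2 = -23.8889 / 158.0000 = -0.151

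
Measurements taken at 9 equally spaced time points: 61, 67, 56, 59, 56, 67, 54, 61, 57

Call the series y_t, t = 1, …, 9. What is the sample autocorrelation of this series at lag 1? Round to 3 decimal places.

-0.518

Mean ȳ = (61 + 67 + 56 + 59 + 56 + 67 + 54 + 61 + 57)/9 = 59.7778
Numerator Σ_{t=1}^{8}(y_t−ȳ)(y_{t+1}−ȳ) = -92.0494
Denominator Σ(y_t−ȳ)² = 177.5556
r_1 = -92.0494 / 177.5556 = -0.518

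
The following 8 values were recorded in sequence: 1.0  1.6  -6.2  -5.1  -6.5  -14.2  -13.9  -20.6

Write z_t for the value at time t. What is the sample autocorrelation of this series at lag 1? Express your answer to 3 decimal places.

0.513

Mean z̄ = (1.0 + 1.6 − 6.2 − 5.1 − 6.5 − 14.2 − 13.9 − 20.6)/8 = -7.9875
Deviations from mean: 8.9875, 9.5875, 1.7875, 2.8875, 1.4875, -6.2125, -5.9125, -12.6125
Σ(z_t−z̄)(z_{t+1}−z̄) = (86.1677) + (17.1377) + (5.1614) + (4.2952) + (-9.2411) + (36.7314) + (74.5714) = 214.8236
Denominator Σ(z_t−z̄)² = 419.0688
r_1 = 214.8236 / 419.0688 = 0.513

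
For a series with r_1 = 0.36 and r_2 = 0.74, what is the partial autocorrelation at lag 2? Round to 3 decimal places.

φ_{22} = (r_2 − r_1²) / (1 − r_1²)
r_1² = (0.36)² = 0.1296
Numerator = 0.74 − 0.1296 = 0.6104; denominator = 1 − 0.1296 = 0.8704
φ_{22} = 0.6104 / 0.8704 = 0.701

0.701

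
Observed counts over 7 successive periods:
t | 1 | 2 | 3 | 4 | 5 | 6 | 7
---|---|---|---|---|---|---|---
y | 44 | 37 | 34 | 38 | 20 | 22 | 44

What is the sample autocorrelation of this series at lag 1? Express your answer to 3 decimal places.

0.044

Mean ȳ = (44 + 37 + 34 + 38 + 20 + 22 + 44)/7 = 34.1429
Deviations from mean: 9.8571, 2.8571, -0.1429, 3.8571, -14.1429, -12.1429, 9.8571
Numerator Σ_{t=1}^{6}(y_t−ȳ)(y_{t+1}−ȳ) = 24.6939
Denominator Σ(y_t−ȳ)² = 564.8571
r_1 = 24.6939 / 564.8571 = 0.044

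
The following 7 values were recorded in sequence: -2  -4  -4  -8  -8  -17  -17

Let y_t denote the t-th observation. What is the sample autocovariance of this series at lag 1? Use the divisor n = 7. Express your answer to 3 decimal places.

17.157

Mean ȳ = (-2 − 4 − 4 − 8 − 8 − 17 − 17)/7 = -8.5714
Σ_{t=1}^{6}(y_t−ȳ)(y_{t+1}−ȳ) = 120.1020
γ_1 = 120.1020 / 7 = 17.157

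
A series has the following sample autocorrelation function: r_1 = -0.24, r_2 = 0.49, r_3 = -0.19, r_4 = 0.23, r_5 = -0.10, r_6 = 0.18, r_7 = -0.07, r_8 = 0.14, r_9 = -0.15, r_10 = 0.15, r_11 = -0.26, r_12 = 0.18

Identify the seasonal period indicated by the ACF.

The largest autocorrelation is r_2 = 0.49, with weaker echoes at lags 4 (0.23), 6 (0.18), 10 (0.15) and 12 (0.18); the remaining lags stay at or below 0.14.
The dominant spike at lag 2 indicates a seasonal period of 2.

2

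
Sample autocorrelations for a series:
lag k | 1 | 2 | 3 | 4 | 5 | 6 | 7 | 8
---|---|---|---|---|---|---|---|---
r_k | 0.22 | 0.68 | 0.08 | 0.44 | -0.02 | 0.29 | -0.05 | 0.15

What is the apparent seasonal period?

The largest autocorrelation is r_2 = 0.68, with weaker echoes at lags 4 (0.44) and 6 (0.29); the remaining lags stay at or below 0.22.
The dominant spike at lag 2 indicates a seasonal period of 2.

2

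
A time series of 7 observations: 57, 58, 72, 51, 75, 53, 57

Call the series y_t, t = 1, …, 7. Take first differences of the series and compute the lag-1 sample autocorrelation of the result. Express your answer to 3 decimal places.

-0.817

First differences Δy: 1, 14, -21, 24, -22, 4
Mean of differences = 0.0000
Numerator Σ(Δy_t−Δȳ)(Δy_{t+1}−Δȳ) = -1400.0000
Denominator Σ(Δy_t−Δȳ)² = 1714.0000
r_1(Δy) = -1400.0000 / 1714.0000 = -0.817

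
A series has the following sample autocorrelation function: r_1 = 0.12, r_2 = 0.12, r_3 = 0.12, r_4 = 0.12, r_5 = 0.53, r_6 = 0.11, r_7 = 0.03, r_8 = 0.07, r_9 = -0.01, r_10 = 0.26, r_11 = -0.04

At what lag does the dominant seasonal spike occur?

The largest autocorrelation is r_5 = 0.53, with a weaker echo at lag 10 (0.26); the remaining lags stay at or below 0.12.
The dominant spike at lag 5 indicates a seasonal period of 5.

5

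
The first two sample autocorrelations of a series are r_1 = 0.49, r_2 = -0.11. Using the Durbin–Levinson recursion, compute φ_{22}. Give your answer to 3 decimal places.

-0.461

φ_{22} = (r_2 − r_1²) / (1 − r_1²)
r_1² = (0.49)² = 0.2401
Numerator = -0.11 − 0.2401 = -0.3501; denominator = 1 − 0.2401 = 0.7599
φ_{22} = -0.3501 / 0.7599 = -0.461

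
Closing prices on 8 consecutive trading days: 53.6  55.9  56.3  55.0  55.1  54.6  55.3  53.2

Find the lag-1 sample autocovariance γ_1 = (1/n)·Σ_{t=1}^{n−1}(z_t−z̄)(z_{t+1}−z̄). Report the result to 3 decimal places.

Mean z̄ = (53.6 + 55.9 + 56.3 + 55.0 + 55.1 + 54.6 + 55.3 + 53.2)/8 = 54.8750
Σ_{t=1}^{7}(z_t−z̄)(z_{t+1}−z̄) = -0.5306
γ_1 = -0.5306 / 8 = -0.066

-0.066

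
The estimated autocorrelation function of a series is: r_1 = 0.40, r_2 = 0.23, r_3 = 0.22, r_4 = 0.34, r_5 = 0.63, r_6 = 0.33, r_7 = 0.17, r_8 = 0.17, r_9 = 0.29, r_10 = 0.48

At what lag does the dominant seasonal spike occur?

5

The largest autocorrelation is r_5 = 0.63, with a weaker echo at lag 10 (0.48); the remaining lags stay at or below 0.40. The elevated value at lag 1 (0.40), dropping to 0.23 at lag 2, reflects decaying short-term dependence rather than seasonality.
The dominant spike at lag 5 indicates a seasonal period of 5.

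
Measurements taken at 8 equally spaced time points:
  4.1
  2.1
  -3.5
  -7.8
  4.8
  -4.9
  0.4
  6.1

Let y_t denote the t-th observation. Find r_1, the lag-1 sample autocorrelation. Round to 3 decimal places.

Mean ȳ = (4.1 + 2.1 − 3.5 − 7.8 + 4.8 − 4.9 + 0.4 + 6.1)/8 = 0.1625
Σ(y_t−ȳ)(y_{t+1}−ȳ) = (7.6289) + (-7.0961) + (29.1627) + (-36.9261) + (-23.4773) + (-1.2023) + (1.4102) = -30.5002
Denominator Σ(y_t−ȳ)² = 178.5188
r_1 = -30.5002 / 178.5188 = -0.171

-0.171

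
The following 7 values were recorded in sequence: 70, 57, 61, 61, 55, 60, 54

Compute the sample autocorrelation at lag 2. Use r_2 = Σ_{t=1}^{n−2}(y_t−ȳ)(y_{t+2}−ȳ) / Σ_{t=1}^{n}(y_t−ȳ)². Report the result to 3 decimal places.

Mean ȳ = (70 + 57 + 61 + 61 + 55 + 60 + 54)/7 = 59.7143
Deviations from mean: 10.2857, -2.7143, 1.2857, 1.2857, -4.7143, 0.2857, -5.7143
Σ(y_t−ȳ)(y_{t+2}−ȳ) = (13.2245) + (-3.4898) + (-6.0612) + (0.3673) + (26.9388) = 30.9796
Denominator Σ(y_t−ȳ)² = 171.4286
r_2 = 30.9796 / 171.4286 = 0.181

0.181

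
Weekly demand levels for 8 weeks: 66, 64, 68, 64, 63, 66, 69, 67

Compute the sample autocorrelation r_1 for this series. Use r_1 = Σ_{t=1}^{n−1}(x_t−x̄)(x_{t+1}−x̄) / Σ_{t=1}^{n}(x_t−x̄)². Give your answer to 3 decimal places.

0.024

Mean x̄ = (66 + 64 + 68 + 64 + 63 + 66 + 69 + 67)/8 = 65.8750
Numerator Σ_{t=1}^{7}(x_t−x̄)(x_{t+1}−x̄) = 0.7344
Denominator Σ(x_t−x̄)² = 30.8750
r_1 = 0.7344 / 30.8750 = 0.024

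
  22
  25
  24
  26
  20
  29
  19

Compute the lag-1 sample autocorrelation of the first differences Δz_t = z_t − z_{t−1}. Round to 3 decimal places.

-0.694

First differences Δz: 3, -1, 2, -6, 9, -10
Mean of differences = -0.5000
Numerator Σ(Δz_t−Δz̄)(Δz_{t+1}−Δz̄) = -159.2500
Denominator Σ(Δz_t−Δz̄)² = 229.5000
r_1(Δz) = -159.2500 / 229.5000 = -0.694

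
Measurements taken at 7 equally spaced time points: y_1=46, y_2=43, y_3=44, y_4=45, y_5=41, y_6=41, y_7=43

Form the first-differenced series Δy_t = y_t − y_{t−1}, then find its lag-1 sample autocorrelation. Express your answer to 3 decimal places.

-0.246

First differences Δy: -3, 1, 1, -4, 0, 2
Mean of differences = -0.5000
Numerator Σ(Δy_t−Δȳ)(Δy_{t+1}−Δȳ) = -7.2500
Denominator Σ(Δy_t−Δȳ)² = 29.5000
r_1(Δy) = -7.2500 / 29.5000 = -0.246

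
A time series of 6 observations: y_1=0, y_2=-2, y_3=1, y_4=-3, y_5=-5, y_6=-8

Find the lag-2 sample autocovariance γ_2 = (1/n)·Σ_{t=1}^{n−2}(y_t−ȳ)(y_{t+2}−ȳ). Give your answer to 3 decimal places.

Mean ȳ = (0 − 2 + 1 − 3 − 5 − 8)/6 = -2.8333
Σ_{t=1}^{4}(y_t−ȳ)(y_{t+2}−ȳ) = 3.2778
γ_2 = 3.2778 / 6 = 0.546

0.546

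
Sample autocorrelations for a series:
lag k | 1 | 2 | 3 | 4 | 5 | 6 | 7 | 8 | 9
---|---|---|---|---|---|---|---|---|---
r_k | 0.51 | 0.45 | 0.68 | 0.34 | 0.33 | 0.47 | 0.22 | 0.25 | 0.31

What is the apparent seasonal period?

The largest autocorrelation is r_3 = 0.68; the remaining lags stay at or below 0.51. The elevated value at lag 1 (0.51), dropping to 0.45 at lag 2, reflects decaying short-term dependence rather than seasonality.
The dominant spike at lag 3 indicates a seasonal period of 3.

3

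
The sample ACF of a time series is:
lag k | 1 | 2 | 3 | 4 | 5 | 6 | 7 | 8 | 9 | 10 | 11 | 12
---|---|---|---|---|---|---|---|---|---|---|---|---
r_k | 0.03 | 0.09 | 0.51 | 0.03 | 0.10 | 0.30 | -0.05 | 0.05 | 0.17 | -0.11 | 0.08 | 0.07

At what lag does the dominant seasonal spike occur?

3

The largest autocorrelation is r_3 = 0.51, with weaker echoes at lags 6 (0.30) and 9 (0.17); the remaining lags stay at or below 0.10.
The dominant spike at lag 3 indicates a seasonal period of 3.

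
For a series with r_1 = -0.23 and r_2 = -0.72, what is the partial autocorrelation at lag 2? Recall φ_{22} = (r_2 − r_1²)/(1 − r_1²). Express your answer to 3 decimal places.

-0.816

φ_{22} = (r_2 − r_1²) / (1 − r_1²)
r_1² = (-0.23)² = 0.0529
Numerator = -0.72 − 0.0529 = -0.7729; denominator = 1 − 0.0529 = 0.9471
φ_{22} = -0.7729 / 0.9471 = -0.816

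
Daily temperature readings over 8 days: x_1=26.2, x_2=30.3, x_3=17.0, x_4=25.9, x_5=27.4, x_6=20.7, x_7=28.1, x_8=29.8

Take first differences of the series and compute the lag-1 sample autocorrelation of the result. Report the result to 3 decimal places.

-0.547

First differences Δx: 4.1, -13.3, 8.9, 1.5, -6.7, 7.4, 1.7
Mean of differences = 0.5143
Numerator Σ(Δx_t−Δx̄)(Δx_{t+1}−Δx̄) = -205.7331
Denominator Σ(Δx_t−Δx̄)² = 375.8486
r_1(Δx) = -205.7331 / 375.8486 = -0.547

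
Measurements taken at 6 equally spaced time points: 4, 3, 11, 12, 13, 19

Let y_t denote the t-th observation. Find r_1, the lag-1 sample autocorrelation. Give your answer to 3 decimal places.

Mean ȳ = (4 + 3 + 11 + 12 + 13 + 19)/6 = 10.3333
Deviations from mean: -6.3333, -7.3333, 0.6667, 1.6667, 2.6667, 8.6667
Numerator Σ_{t=1}^{5}(y_t−ȳ)(y_{t+1}−ȳ) = 70.2222
Denominator Σ(y_t−ȳ)² = 179.3333
r_1 = 70.2222 / 179.3333 = 0.392

0.392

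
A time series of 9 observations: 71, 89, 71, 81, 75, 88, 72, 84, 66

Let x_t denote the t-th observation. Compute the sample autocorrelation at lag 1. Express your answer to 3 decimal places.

Mean x̄ = (71 + 89 + 71 + 81 + 75 + 88 + 72 + 84 + 66)/9 = 77.4444
Numerator Σ_{t=1}^{8}(x_t−x̄)(x_{t+1}−x̄) = -374.5309
Denominator Σ(x_t−x̄)² = 550.2222
r_1 = -374.5309 / 550.2222 = -0.681

-0.681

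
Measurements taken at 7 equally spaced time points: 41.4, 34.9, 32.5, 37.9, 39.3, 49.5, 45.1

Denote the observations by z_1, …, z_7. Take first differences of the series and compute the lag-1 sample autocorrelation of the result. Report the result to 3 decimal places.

-0.149

First differences Δz: -6.5, -2.4, 5.4, 1.4, 10.2, -4.4
Mean of differences = 0.6167
Numerator Σ(Δz_t−Δz̄)(Δz_{t+1}−Δz̄) = -29.7836
Denominator Σ(Δz_t−Δz̄)² = 200.2483
r_1(Δz) = -29.7836 / 200.2483 = -0.149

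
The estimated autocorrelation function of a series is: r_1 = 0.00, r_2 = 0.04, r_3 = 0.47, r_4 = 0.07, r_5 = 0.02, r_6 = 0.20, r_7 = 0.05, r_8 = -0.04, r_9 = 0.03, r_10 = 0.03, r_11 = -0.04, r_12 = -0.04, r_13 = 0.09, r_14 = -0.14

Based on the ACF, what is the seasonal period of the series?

3

The largest autocorrelation is r_3 = 0.47, with a weaker echo at lag 6 (0.20); the remaining lags stay at or below 0.09.
The dominant spike at lag 3 indicates a seasonal period of 3.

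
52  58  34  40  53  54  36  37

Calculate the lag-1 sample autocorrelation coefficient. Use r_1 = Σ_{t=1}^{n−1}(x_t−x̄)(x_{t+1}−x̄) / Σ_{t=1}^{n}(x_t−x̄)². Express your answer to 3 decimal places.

Mean x̄ = (52 + 58 + 34 + 40 + 53 + 54 + 36 + 37)/8 = 45.5000
Σ(x_t−x̄)(x_{t+1}−x̄) = (81.2500) + (-143.7500) + (63.2500) + (-41.2500) + (63.7500) + (-80.7500) + (80.7500) = 23.2500
Denominator Σ(x_t−x̄)² = 652.0000
r_1 = 23.2500 / 652.0000 = 0.036

0.036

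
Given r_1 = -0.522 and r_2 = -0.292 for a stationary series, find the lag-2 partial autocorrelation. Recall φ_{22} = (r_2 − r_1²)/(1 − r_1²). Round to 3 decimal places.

φ_{22} = (r_2 − r_1²) / (1 − r_1²)
r_1² = (-0.522)² = 0.272484
Numerator = -0.292 − 0.2725 = -0.5645; denominator = 1 − 0.2725 = 0.7275
φ_{22} = -0.5645 / 0.7275 = -0.776

-0.776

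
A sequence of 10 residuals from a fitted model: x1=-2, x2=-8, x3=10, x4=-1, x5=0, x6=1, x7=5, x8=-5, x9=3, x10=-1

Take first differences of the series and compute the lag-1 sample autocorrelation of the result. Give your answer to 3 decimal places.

First differences Δx: -6, 18, -11, 1, 1, 4, -10, 8, -4
Mean of differences = 0.1111
Numerator Σ(Δx_t−Δx̄)(Δx_{t+1}−Δx̄) = -465.2346
Denominator Σ(Δx_t−Δx̄)² = 678.8889
r_1(Δx) = -465.2346 / 678.8889 = -0.685

-0.685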